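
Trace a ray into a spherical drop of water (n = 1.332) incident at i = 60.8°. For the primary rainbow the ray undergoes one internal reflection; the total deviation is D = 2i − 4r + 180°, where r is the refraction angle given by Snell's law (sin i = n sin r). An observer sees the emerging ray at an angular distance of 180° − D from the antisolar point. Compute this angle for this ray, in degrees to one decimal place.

sin r = sin 60.8° / 1.332 = 0.8729/1.332 = 0.6553; r = 40.95°.
D = 2·60.8° − 4·40.95° + 180° = 121.60° − 163.78° + 180° = 137.82°.
Angle from antisolar point = 180° − D = 42.18°.

42.2°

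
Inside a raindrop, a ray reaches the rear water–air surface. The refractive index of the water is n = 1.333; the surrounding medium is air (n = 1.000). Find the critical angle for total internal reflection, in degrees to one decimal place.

48.6°

sin θ_c = n_air / n = 1.000 / 1.333 = 0.7502.
θ_c = arcsin(0.7502) = 48.61°.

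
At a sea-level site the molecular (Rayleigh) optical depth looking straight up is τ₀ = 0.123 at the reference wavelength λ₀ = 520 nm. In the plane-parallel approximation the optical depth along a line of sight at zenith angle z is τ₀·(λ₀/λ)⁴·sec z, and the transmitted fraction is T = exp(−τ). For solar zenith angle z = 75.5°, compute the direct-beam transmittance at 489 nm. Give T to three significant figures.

0.534

sec 75.5° = 3.9939.
τ = 0.123 × (520/489)⁴ × 3.9939 = 0.123 × 1.2787 × 3.9939 = 0.6282.
T = exp(−0.6282) = 0.5336.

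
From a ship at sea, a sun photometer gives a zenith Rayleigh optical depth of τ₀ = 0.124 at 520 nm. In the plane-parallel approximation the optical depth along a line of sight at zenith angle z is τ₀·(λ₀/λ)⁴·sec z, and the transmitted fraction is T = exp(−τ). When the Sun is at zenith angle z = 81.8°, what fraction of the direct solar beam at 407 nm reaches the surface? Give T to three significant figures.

0.0986

sec 81.8° = 7.0112.
τ = 0.124 × (520/407)⁴ × 7.0112 = 0.124 × 2.6646 × 7.0112 = 2.3166.
T = exp(−2.3166) = 0.0986.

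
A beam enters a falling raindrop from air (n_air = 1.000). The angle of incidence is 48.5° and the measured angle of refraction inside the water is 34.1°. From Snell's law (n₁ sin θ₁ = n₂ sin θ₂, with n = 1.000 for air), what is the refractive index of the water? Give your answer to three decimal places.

n = sin θ_i / sin θ_r = sin 48.5° / sin 34.1° = 0.7490 / 0.5606 = 1.3359.

1.336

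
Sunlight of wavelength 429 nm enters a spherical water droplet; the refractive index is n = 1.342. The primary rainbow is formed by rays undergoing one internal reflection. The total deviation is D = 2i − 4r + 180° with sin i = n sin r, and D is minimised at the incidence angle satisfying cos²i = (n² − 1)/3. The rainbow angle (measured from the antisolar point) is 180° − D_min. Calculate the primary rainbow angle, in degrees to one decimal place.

40.8°

cos²i = (1.80096 − 1)/3 = 0.26699; i = arccos(0.51671) = 58.888°.
sin r = sin 58.888°/1.342 = 0.63797; r = 39.641°.
D_min = 2·58.888° − 4·39.641° + 180° = 139.213°.
Rainbow angle = 180° − D_min = 40.787°.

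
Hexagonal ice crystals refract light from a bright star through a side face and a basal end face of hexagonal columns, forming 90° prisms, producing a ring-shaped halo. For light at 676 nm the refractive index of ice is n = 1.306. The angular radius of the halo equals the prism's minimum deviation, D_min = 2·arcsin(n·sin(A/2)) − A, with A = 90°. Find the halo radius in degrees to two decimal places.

44.88°

n·sin(A/2) = 1.306 × sin 45° = 1.306 × 0.7071 = 0.9235.
D_min = 2·arcsin(0.9235) − 90° = 2 × 67.440° − 90° = 44.881°.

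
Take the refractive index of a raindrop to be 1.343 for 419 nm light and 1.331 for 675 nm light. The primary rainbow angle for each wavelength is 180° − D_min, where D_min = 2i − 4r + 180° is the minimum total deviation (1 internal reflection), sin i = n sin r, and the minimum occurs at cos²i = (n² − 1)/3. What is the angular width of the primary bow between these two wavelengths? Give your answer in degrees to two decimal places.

At 419 nm (n = 1.343): cos²i = 0.26788 → i = 58.830°, r = 39.577°, D_min = 139.354°, rainbow angle = 40.646°.
At 675 nm (n = 1.331): cos²i = 0.25719 → i = 59.527°, r = 40.356°, D_min = 137.630°, rainbow angle = 42.370°.
Angular width = |40.646° − 42.370°| = 1.724°.

1.72°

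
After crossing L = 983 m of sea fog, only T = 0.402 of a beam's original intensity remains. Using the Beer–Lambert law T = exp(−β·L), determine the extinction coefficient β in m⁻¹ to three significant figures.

0.000927 m⁻¹

Beer–Lambert: T = exp(−βL) ⇒ β = −ln(T)/L = −ln(0.402)/983 = 0.9113/983 = 0.0009271 m⁻¹.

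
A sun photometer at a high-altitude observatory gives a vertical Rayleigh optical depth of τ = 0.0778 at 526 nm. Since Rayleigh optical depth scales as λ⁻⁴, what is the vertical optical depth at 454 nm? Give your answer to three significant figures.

0.140

τ(454 nm) = τ(526 nm) × (526/454)⁴ = 0.0778 × (1.1586)⁴ = 0.0778 × 1.8019 = 0.1402.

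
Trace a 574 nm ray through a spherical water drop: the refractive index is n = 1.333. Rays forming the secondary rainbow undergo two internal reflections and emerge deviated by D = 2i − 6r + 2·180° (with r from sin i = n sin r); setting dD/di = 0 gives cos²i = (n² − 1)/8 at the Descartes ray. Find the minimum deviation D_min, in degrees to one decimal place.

230.9°

cos²i = (1.77689 − 1)/8 = 0.09711; i = arccos(0.31163) = 71.843°.
sin r = sin 71.843°/1.333 = 0.71283; r = 45.466°.
D_min = 2·71.843° − 6·45.466° + 360° = 230.891°.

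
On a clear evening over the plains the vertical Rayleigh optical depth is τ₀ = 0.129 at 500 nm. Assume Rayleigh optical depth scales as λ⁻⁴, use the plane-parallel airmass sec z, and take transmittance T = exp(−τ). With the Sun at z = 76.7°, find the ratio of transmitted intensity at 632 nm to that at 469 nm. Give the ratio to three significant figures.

Airmass: sec 76.7° = 4.3469.
τ(632 nm) = 0.129 × (500/632)⁴ × 4.3469 = 0.129 × 0.3918 × 4.3469 = 0.2197.
τ(469 nm) = 0.129 × (500/469)⁴ × 4.3469 = 0.129 × 1.2918 × 4.3469 = 0.7244.
T(632)/T(469) = exp(τ_B − τ_A) = exp(0.5047) = 1.6565.

1.66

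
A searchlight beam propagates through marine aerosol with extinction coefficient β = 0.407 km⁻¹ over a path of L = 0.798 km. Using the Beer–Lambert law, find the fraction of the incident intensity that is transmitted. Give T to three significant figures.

τ = β·L = 0.407 × 0.798 = 0.3248.
T = exp(−0.3248) = 0.7227.

0.723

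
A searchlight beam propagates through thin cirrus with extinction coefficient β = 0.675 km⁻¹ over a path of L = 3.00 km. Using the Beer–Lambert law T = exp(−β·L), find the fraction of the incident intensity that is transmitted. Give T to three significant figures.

0.132

τ = β·L = 0.675 × 3.00 = 2.0250.
T = exp(−2.0250) = 0.1320.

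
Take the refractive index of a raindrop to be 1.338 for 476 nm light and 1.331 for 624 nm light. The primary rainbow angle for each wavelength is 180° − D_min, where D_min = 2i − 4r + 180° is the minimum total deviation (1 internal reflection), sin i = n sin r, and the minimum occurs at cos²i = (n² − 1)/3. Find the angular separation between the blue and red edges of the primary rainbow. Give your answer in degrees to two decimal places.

At 476 nm (n = 1.338): cos²i = 0.26341 → i = 59.120°, r = 39.899°, D_min = 138.643°, rainbow angle = 41.357°.
At 624 nm (n = 1.331): cos²i = 0.25719 → i = 59.527°, r = 40.356°, D_min = 137.630°, rainbow angle = 42.370°.
Angular width = |41.357° − 42.370°| = 1.013°.

1.01°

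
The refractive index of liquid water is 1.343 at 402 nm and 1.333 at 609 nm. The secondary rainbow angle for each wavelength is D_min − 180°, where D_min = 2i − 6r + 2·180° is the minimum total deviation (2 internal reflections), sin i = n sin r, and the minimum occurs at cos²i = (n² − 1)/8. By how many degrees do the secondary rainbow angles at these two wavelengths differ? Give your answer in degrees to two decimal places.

2.59°

At 402 nm (n = 1.343): cos²i = 0.10046 → i = 71.522°, r = 44.928°, D_min = 233.478°, rainbow angle = 53.478°.
At 609 nm (n = 1.333): cos²i = 0.09711 → i = 71.843°, r = 45.466°, D_min = 230.891°, rainbow angle = 50.891°.
Angular width = |53.478° − 50.891°| = 2.587°.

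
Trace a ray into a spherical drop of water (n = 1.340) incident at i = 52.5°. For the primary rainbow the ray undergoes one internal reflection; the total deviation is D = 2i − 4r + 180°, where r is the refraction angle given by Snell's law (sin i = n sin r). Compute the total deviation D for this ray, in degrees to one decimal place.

139.8°

sin r = sin 52.5° / 1.340 = 0.7934/1.340 = 0.5921; r = 36.30°.
D = 2·52.5° − 4·36.30° + 180° = 105.00° − 145.21° + 180° = 139.79°.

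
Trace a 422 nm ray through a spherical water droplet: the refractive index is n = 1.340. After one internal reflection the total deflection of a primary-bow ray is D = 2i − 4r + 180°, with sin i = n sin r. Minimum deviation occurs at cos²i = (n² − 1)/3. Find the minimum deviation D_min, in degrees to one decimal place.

cos²i = (1.79560 − 1)/3 = 0.26520; i = arccos(0.51498) = 59.004°.
sin r = sin 59.004°/1.340 = 0.63971; r = 39.770°.
D_min = 2·59.004° − 4·39.770° + 180° = 138.929°.

138.9°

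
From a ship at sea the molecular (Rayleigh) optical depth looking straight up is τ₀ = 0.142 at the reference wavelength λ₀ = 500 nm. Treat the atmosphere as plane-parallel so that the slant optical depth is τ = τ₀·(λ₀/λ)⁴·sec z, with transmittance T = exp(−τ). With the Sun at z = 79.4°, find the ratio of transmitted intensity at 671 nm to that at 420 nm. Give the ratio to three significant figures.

3.72

Airmass: sec 79.4° = 5.4362.
τ(671 nm) = 0.142 × (500/671)⁴ × 5.4362 = 0.142 × 0.3083 × 5.4362 = 0.2380.
τ(420 nm) = 0.142 × (500/420)⁴ × 5.4362 = 0.142 × 2.0086 × 5.4362 = 1.5505.
T(671)/T(420) = exp(τ_B − τ_A) = exp(1.3125) = 3.7154.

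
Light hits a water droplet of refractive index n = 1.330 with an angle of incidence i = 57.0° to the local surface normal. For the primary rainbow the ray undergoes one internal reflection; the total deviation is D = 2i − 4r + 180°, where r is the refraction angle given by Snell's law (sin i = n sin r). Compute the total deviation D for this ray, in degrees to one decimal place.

sin r = sin 57.0° / 1.330 = 0.8387/1.330 = 0.6306; r = 39.09°.
D = 2·57.0° − 4·39.09° + 180° = 114.00° − 156.37° + 180° = 137.63°.

137.6°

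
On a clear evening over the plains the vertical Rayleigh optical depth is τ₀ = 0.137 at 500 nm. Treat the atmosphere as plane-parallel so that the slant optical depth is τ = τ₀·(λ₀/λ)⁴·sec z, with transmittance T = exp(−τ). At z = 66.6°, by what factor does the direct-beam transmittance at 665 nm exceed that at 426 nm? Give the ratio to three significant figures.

Airmass: sec 66.6° = 2.5180.
τ(665 nm) = 0.137 × (500/665)⁴ × 2.5180 = 0.137 × 0.3196 × 2.5180 = 0.1102.
τ(426 nm) = 0.137 × (500/426)⁴ × 2.5180 = 0.137 × 1.8978 × 2.5180 = 0.6547.
T(665)/T(426) = exp(τ_B − τ_A) = exp(0.5444) = 1.7236.

1.72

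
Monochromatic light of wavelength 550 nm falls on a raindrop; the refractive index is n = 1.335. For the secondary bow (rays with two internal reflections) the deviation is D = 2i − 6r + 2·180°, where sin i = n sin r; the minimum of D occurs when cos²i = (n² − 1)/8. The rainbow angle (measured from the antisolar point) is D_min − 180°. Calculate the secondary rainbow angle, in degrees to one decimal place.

cos²i = (1.78222 − 1)/8 = 0.09778; i = arccos(0.31269) = 71.778°.
sin r = sin 71.778°/1.335 = 0.71150; r = 45.357°.
D_min = 2·71.778° − 6·45.357° + 360° = 231.414°.
Rainbow angle = D_min − 180° = 51.414°.

51.4°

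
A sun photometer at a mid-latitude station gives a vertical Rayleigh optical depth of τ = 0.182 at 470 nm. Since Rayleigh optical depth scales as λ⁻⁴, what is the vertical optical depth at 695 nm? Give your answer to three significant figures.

τ(695 nm) = τ(470 nm) × (470/695)⁴ = 0.182 × (0.6763)⁴ = 0.182 × 0.2091 = 0.0381.

0.0381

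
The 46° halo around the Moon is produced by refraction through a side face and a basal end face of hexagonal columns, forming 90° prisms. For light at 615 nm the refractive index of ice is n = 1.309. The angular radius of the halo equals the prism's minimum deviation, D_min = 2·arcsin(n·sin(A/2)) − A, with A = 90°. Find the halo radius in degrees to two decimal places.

n·sin(A/2) = 1.309 × sin 45° = 1.309 × 0.7071 = 0.9256.
D_min = 2·arcsin(0.9256) − 90° = 2 × 67.759° − 90° = 45.519°.

45.52°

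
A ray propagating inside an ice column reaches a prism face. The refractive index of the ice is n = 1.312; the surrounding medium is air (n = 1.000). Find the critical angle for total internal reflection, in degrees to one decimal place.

49.7°

sin θ_c = n_air / n = 1.000 / 1.312 = 0.7622.
θ_c = arcsin(0.7622) = 49.66°.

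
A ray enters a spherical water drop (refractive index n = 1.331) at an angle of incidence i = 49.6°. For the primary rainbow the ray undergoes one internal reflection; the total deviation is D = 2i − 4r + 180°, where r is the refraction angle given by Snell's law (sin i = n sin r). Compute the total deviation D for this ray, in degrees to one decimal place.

sin r = sin 49.6° / 1.331 = 0.7615/1.331 = 0.5722; r = 34.90°.
D = 2·49.6° − 4·34.90° + 180° = 99.20° − 139.60° + 180° = 139.60°.

139.6°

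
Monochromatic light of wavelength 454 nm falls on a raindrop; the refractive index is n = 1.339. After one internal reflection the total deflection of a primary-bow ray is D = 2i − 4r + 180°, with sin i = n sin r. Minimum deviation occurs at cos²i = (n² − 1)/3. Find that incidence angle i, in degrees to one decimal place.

59.1°

cos²i = (1.339² − 1)/3 = (1.79292 − 1)/3 = 0.26431.
cos i = 0.51411, so i = 59.062°.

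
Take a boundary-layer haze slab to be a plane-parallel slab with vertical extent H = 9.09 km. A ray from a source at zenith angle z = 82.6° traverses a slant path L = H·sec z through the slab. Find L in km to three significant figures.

sec z = 1/cos 82.6° = 7.7642.
L = 9.09 × 7.7642 = 70.577 km.

70.6 km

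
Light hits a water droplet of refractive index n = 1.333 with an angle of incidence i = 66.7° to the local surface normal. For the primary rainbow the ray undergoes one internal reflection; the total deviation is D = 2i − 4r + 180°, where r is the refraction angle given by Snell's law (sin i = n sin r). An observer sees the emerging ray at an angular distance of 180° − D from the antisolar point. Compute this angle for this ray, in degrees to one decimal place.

40.8°

sin r = sin 66.7° / 1.333 = 0.9184/1.333 = 0.6890; r = 43.55°.
D = 2·66.7° − 4·43.55° + 180° = 133.40° − 174.21° + 180° = 139.19°.
Angle from antisolar point = 180° − D = 40.81°.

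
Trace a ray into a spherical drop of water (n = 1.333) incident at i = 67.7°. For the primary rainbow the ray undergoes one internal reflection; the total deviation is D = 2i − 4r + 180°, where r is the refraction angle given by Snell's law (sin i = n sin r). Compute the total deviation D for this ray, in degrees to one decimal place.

sin r = sin 67.7° / 1.333 = 0.9252/1.333 = 0.6941; r = 43.95°.
D = 2·67.7° − 4·43.95° + 180° = 135.40° − 175.82° + 180° = 139.58°.

139.6°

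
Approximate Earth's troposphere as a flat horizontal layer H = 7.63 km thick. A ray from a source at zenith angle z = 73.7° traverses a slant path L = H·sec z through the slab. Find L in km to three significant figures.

27.2 km

sec z = 1/cos 73.7° = 3.5629.
L = 7.63 × 3.5629 = 27.185 km.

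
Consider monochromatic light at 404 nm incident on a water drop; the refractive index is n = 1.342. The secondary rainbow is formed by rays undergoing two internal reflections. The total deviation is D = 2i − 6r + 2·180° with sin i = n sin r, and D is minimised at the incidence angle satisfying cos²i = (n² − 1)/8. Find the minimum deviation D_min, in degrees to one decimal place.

233.2°

cos²i = (1.80096 − 1)/8 = 0.10012; i = arccos(0.31642) = 71.554°.
sin r = sin 71.554°/1.342 = 0.70687; r = 44.981°.
D_min = 2·71.554° − 6·44.981° + 360° = 233.222°.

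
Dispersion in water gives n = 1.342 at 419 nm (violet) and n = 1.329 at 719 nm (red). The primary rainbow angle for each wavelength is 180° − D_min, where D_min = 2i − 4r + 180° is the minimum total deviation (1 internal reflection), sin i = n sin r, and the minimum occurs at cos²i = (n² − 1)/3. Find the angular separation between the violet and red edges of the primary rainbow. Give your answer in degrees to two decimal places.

At 419 nm (n = 1.342): cos²i = 0.26699 → i = 58.888°, r = 39.641°, D_min = 139.213°, rainbow angle = 40.787°.
At 719 nm (n = 1.329): cos²i = 0.25541 → i = 59.643°, r = 40.487°, D_min = 137.337°, rainbow angle = 42.663°.
Angular width = |40.787° − 42.663°| = 1.876°.

1.88°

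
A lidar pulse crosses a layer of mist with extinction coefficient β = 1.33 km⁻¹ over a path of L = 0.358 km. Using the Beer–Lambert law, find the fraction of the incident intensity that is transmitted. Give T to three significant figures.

0.621

τ = β·L = 1.33 × 0.358 = 0.4761.
T = exp(−0.4761) = 0.6212.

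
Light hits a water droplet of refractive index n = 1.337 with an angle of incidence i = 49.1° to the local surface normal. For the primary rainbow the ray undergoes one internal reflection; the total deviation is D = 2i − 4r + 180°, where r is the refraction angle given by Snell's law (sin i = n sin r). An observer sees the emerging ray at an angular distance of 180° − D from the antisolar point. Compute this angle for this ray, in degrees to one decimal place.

39.5°

sin r = sin 49.1° / 1.337 = 0.7559/1.337 = 0.5653; r = 34.43°.
D = 2·49.1° − 4·34.43° + 180° = 98.20° − 137.70° + 180° = 140.50°.
Angle from antisolar point = 180° − D = 39.50°.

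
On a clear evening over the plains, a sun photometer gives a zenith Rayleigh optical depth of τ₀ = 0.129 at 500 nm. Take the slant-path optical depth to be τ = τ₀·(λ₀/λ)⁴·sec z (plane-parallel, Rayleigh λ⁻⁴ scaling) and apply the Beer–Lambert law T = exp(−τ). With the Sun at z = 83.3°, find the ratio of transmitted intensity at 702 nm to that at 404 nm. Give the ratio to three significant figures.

Airmass: sec 83.3° = 8.5711.
τ(702 nm) = 0.129 × (500/702)⁴ × 8.5711 = 0.129 × 0.2574 × 8.5711 = 0.2846.
τ(404 nm) = 0.129 × (500/404)⁴ × 8.5711 = 0.129 × 2.3461 × 8.5711 = 2.5941.
T(702)/T(404) = exp(τ_B − τ_A) = exp(2.3095) = 10.0696.

10.1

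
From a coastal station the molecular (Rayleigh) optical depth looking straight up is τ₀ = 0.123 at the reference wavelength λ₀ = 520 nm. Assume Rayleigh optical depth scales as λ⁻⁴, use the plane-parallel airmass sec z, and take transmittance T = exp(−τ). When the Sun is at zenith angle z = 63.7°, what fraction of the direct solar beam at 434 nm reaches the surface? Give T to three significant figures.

sec 63.7° = 2.2570.
τ = 0.123 × (520/434)⁴ × 2.2570 = 0.123 × 2.0609 × 2.2570 = 0.5721.
T = exp(−0.5721) = 0.5643.

0.564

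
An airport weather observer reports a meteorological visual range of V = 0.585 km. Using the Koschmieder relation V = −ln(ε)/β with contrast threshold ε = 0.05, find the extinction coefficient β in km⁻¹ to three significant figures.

5.12 km⁻¹

β = −ln(0.05) / V = 2.996 / 0.585 = 5.1209 km⁻¹.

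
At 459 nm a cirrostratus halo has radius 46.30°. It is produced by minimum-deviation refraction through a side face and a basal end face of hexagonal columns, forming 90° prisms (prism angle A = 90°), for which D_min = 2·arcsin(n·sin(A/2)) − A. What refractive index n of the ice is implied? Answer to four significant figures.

Rearranging: n = sin((D_min + A)/2) / sin(A/2).
(D_min + A)/2 = (46.30° + 90°)/2 = 68.150°.
n = sin 68.150° / sin 45° = 0.9282 / 0.7071 = 1.3126.

1.313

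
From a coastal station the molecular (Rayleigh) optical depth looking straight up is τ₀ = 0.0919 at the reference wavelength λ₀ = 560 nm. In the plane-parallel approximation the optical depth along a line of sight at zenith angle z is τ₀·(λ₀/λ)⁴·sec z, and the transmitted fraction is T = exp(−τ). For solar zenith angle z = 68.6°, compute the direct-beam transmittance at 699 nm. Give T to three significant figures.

sec 68.6° = 2.7407.
τ = 0.0919 × (560/699)⁴ × 2.7407 = 0.0919 × 0.4119 × 2.7407 = 0.1038.
T = exp(−0.1038) = 0.9014.

0.901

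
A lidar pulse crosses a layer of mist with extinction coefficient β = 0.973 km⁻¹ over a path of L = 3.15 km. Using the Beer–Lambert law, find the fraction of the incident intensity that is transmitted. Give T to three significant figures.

0.0467

τ = β·L = 0.973 × 3.15 = 3.0649.
T = exp(−3.0649) = 0.0467.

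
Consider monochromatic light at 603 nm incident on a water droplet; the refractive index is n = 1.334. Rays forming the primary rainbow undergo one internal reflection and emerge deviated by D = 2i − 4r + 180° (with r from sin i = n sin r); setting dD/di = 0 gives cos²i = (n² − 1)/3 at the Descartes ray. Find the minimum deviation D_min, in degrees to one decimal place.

cos²i = (1.77956 − 1)/3 = 0.25985; i = arccos(0.50976) = 59.352°.
sin r = sin 59.352°/1.334 = 0.64492; r = 40.159°.
D_min = 2·59.352° − 4·40.159° + 180° = 138.067°.

138.1°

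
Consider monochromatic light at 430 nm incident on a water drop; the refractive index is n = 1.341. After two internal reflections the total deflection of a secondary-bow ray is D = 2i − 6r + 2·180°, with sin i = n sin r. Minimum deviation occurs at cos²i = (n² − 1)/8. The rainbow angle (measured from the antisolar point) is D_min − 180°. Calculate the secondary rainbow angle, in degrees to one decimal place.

53.0°

cos²i = (1.79828 − 1)/8 = 0.09979; i = arccos(0.31589) = 71.586°.
sin r = sin 71.586°/1.341 = 0.70753; r = 45.034°.
D_min = 2·71.586° − 6·45.034° + 360° = 232.966°.
Rainbow angle = D_min − 180° = 52.966°.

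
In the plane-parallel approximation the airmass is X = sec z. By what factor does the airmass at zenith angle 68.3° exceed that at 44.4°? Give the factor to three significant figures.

1.93

X(68.3°)/X(44.4°) = sec 68.3° / sec 44.4° = cos 44.4° / cos 68.3° = 0.7145/0.3697 = 1.9323.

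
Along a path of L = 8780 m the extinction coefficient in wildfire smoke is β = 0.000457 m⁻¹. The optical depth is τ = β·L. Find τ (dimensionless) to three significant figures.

4.01

τ = β·L = 0.000457 × 8780 = 4.0125.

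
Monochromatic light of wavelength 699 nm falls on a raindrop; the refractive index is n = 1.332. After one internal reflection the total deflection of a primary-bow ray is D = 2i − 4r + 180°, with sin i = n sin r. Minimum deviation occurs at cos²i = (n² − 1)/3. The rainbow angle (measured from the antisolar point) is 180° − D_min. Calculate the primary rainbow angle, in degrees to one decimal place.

cos²i = (1.77422 − 1)/3 = 0.25807; i = arccos(0.50801) = 59.469°.
sin r = sin 59.469°/1.332 = 0.64666; r = 40.290°.
D_min = 2·59.469° − 4·40.290° + 180° = 137.776°.
Rainbow angle = 180° − D_min = 42.224°.

42.2°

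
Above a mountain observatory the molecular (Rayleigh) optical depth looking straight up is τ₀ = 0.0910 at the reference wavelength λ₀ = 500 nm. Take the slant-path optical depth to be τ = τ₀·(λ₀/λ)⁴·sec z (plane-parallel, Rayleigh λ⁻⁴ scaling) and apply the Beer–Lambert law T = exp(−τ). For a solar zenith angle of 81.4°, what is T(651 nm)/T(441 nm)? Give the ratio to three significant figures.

2.21

Airmass: sec 81.4° = 6.6874.
τ(651 nm) = 0.0910 × (500/651)⁴ × 6.6874 = 0.0910 × 0.3480 × 6.6874 = 0.2118.
τ(441 nm) = 0.0910 × (500/441)⁴ × 6.6874 = 0.0910 × 1.6524 × 6.6874 = 1.0056.
T(651)/T(441) = exp(τ_B − τ_A) = exp(0.7938) = 2.2119.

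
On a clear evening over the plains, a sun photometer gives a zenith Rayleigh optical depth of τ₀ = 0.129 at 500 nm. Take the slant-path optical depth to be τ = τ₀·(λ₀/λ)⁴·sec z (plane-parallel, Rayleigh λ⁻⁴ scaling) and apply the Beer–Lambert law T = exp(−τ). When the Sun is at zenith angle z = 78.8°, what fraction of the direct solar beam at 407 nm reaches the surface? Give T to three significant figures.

0.220

sec 78.8° = 5.1484.
τ = 0.129 × (500/407)⁴ × 5.1484 = 0.129 × 2.2777 × 5.1484 = 1.5127.
T = exp(−1.5127) = 0.2203.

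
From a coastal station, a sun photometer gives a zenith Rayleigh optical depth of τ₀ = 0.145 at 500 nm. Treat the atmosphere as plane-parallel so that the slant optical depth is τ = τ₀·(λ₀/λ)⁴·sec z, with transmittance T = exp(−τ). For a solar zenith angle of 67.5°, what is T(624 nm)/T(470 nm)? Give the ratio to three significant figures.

Airmass: sec 67.5° = 2.6131.
τ(624 nm) = 0.145 × (500/624)⁴ × 2.6131 = 0.145 × 0.4122 × 2.6131 = 0.1562.
τ(470 nm) = 0.145 × (500/470)⁴ × 2.6131 = 0.145 × 1.2808 × 2.6131 = 0.4853.
T(624)/T(470) = exp(τ_B − τ_A) = exp(0.3291) = 1.3897.

1.39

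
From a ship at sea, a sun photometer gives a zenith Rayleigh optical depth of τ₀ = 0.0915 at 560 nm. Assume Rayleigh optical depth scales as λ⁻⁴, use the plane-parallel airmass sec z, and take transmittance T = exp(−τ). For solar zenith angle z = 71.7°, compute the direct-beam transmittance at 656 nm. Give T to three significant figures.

0.857

sec 71.7° = 3.1848.
τ = 0.0915 × (560/656)⁴ × 3.1848 = 0.0915 × 0.5311 × 3.1848 = 0.1548.
T = exp(−0.1548) = 0.8566.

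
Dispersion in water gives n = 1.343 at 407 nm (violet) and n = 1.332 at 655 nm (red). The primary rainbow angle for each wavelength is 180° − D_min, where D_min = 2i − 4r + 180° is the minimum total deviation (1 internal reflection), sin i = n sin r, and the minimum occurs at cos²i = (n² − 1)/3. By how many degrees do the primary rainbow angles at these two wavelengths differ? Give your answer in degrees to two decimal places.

At 407 nm (n = 1.343): cos²i = 0.26788 → i = 58.830°, r = 39.577°, D_min = 139.354°, rainbow angle = 40.646°.
At 655 nm (n = 1.332): cos²i = 0.25807 → i = 59.469°, r = 40.290°, D_min = 137.776°, rainbow angle = 42.224°.
Angular width = |40.646° − 42.224°| = 1.578°.

1.58°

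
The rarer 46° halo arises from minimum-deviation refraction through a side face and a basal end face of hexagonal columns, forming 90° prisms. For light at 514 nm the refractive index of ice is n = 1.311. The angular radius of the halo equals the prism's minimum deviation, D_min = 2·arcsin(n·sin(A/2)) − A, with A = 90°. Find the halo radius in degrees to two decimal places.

45.95°

n·sin(A/2) = 1.311 × sin 45° = 1.311 × 0.7071 = 0.9270.
D_min = 2·arcsin(0.9270) − 90° = 2 × 67.974° − 90° = 45.949°.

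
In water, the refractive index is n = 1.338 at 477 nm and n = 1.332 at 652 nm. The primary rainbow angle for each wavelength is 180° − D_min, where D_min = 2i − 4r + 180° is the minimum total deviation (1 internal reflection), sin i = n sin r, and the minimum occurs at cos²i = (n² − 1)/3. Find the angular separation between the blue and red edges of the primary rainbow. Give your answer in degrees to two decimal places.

At 477 nm (n = 1.338): cos²i = 0.26341 → i = 59.120°, r = 39.899°, D_min = 138.643°, rainbow angle = 41.357°.
At 652 nm (n = 1.332): cos²i = 0.25807 → i = 59.469°, r = 40.290°, D_min = 137.776°, rainbow angle = 42.224°.
Angular width = |41.357° − 42.224°| = 0.867°.

0.87°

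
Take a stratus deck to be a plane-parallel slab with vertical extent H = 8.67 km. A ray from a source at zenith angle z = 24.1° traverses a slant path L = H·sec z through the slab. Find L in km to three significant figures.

9.50 km

sec z = 1/cos 24.1° = 1.0955.
L = 8.67 × 1.0955 = 9.498 km.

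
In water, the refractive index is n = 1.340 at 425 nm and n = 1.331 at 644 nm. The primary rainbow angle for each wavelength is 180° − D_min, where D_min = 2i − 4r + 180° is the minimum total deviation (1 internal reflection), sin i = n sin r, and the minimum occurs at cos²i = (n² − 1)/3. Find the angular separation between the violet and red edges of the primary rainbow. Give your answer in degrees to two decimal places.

At 425 nm (n = 1.340): cos²i = 0.26520 → i = 59.004°, r = 39.770°, D_min = 138.929°, rainbow angle = 41.071°.
At 644 nm (n = 1.331): cos²i = 0.25719 → i = 59.527°, r = 40.356°, D_min = 137.630°, rainbow angle = 42.370°.
Angular width = |41.071° − 42.370°| = 1.299°.

1.30°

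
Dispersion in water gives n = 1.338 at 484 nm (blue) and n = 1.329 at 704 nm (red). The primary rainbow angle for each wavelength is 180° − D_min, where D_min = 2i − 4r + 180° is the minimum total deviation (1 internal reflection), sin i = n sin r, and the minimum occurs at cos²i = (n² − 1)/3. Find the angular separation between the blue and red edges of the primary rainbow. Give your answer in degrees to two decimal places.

1.31°

At 484 nm (n = 1.338): cos²i = 0.26341 → i = 59.120°, r = 39.899°, D_min = 138.643°, rainbow angle = 41.357°.
At 704 nm (n = 1.329): cos²i = 0.25541 → i = 59.643°, r = 40.487°, D_min = 137.337°, rainbow angle = 42.663°.
Angular width = |41.357° − 42.663°| = 1.307°.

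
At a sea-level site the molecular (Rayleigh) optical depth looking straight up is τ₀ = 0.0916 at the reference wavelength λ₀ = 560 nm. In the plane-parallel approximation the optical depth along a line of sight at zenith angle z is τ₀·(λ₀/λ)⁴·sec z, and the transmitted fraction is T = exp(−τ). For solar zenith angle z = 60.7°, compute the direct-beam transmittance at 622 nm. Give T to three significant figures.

sec 60.7° = 2.0434.
τ = 0.0916 × (560/622)⁴ × 2.0434 = 0.0916 × 0.6570 × 2.0434 = 0.1230.
T = exp(−0.1230) = 0.8843.

0.884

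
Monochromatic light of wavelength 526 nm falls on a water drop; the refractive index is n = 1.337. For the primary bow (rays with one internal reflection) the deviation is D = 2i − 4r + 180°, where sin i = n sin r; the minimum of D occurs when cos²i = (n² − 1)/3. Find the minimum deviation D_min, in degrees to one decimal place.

138.5°

cos²i = (1.78757 − 1)/3 = 0.26252; i = arccos(0.51237) = 59.178°.
sin r = sin 59.178°/1.337 = 0.64231; r = 39.964°.
D_min = 2·59.178° − 4·39.964° + 180° = 138.500°.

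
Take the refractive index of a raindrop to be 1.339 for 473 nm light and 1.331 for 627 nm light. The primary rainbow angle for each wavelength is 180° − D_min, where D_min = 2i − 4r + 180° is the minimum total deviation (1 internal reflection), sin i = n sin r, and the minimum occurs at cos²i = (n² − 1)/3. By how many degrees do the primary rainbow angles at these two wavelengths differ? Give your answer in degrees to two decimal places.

At 473 nm (n = 1.339): cos²i = 0.26431 → i = 59.062°, r = 39.834°, D_min = 138.786°, rainbow angle = 41.214°.
At 627 nm (n = 1.331): cos²i = 0.25719 → i = 59.527°, r = 40.356°, D_min = 137.630°, rainbow angle = 42.370°.
Angular width = |41.214° − 42.370°| = 1.156°.

1.16°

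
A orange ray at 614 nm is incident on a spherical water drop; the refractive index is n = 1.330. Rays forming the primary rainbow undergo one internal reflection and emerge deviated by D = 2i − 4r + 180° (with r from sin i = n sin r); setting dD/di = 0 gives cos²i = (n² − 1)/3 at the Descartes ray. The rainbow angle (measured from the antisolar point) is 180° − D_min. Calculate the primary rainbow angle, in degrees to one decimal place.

42.5°

cos²i = (1.76890 − 1)/3 = 0.25630; i = arccos(0.50626) = 59.585°.
sin r = sin 59.585°/1.330 = 0.64841; r = 40.422°.
D_min = 2·59.585° − 4·40.422° + 180° = 137.484°.
Rainbow angle = 180° − D_min = 42.516°.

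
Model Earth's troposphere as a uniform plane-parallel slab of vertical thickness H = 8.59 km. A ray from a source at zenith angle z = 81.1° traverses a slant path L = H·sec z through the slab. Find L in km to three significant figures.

55.5 km

sec z = 1/cos 81.1° = 6.4637.
L = 8.59 × 6.4637 = 55.523 km.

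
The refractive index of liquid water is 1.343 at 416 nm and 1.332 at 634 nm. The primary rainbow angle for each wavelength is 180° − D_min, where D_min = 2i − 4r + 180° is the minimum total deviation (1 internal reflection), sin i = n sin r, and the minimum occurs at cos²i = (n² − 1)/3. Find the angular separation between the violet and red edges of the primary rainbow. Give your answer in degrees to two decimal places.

1.58°

At 416 nm (n = 1.343): cos²i = 0.26788 → i = 58.830°, r = 39.577°, D_min = 139.354°, rainbow angle = 40.646°.
At 634 nm (n = 1.332): cos²i = 0.25807 → i = 59.469°, r = 40.290°, D_min = 137.776°, rainbow angle = 42.224°.
Angular width = |40.646° − 42.224°| = 1.578°.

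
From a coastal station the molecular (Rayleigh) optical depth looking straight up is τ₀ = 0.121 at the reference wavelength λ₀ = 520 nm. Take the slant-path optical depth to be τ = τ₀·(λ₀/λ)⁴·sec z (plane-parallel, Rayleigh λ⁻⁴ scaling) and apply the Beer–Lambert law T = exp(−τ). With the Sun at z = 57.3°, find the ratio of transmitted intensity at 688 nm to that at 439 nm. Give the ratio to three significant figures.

Airmass: sec 57.3° = 1.8510.
τ(688 nm) = 0.121 × (520/688)⁴ × 1.8510 = 0.121 × 0.3263 × 1.8510 = 0.0731.
τ(439 nm) = 0.121 × (520/439)⁴ × 1.8510 = 0.121 × 1.9686 × 1.8510 = 0.4409.
T(688)/T(439) = exp(τ_B − τ_A) = exp(0.3678) = 1.4446.

1.44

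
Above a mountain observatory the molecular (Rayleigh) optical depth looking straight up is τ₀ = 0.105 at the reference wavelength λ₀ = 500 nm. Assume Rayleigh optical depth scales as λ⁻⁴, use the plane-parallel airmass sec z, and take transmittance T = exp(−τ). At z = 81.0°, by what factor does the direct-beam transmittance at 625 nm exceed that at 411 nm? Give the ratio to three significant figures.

3.30

Airmass: sec 81.0° = 6.3925.
τ(625 nm) = 0.105 × (500/625)⁴ × 6.3925 = 0.105 × 0.4096 × 6.3925 = 0.2749.
τ(411 nm) = 0.105 × (500/411)⁴ × 6.3925 = 0.105 × 2.1903 × 6.3925 = 1.4702.
T(625)/T(411) = exp(τ_B − τ_A) = exp(1.1953) = 3.3044.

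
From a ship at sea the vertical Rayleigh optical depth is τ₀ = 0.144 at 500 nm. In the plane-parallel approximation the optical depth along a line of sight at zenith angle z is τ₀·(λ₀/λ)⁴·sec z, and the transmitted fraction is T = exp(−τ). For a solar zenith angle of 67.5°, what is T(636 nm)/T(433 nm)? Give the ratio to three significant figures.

1.69

Airmass: sec 67.5° = 2.6131.
τ(636 nm) = 0.144 × (500/636)⁴ × 2.6131 = 0.144 × 0.3820 × 2.6131 = 0.1437.
τ(433 nm) = 0.144 × (500/433)⁴ × 2.6131 = 0.144 × 1.7780 × 2.6131 = 0.6690.
T(636)/T(433) = exp(τ_B − τ_A) = exp(0.5253) = 1.6910.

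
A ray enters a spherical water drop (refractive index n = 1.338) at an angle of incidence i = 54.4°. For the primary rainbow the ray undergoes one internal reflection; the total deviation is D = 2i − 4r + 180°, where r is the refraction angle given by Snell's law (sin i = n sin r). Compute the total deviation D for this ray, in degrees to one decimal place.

sin r = sin 54.4° / 1.338 = 0.8131/1.338 = 0.6077; r = 37.42°.
D = 2·54.4° − 4·37.42° + 180° = 108.80° − 149.69° + 180° = 139.11°.

139.1°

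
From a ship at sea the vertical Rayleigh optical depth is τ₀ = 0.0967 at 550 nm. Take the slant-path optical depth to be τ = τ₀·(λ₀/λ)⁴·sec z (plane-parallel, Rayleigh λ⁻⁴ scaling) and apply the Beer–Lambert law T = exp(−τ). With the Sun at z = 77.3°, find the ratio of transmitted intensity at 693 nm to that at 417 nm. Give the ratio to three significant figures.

3.18

Airmass: sec 77.3° = 4.5486.
τ(693 nm) = 0.0967 × (550/693)⁴ × 4.5486 = 0.0967 × 0.3968 × 4.5486 = 0.1745.
τ(417 nm) = 0.0967 × (550/417)⁴ × 4.5486 = 0.0967 × 3.0263 × 4.5486 = 1.3311.
T(693)/T(417) = exp(τ_B − τ_A) = exp(1.1566) = 3.1791.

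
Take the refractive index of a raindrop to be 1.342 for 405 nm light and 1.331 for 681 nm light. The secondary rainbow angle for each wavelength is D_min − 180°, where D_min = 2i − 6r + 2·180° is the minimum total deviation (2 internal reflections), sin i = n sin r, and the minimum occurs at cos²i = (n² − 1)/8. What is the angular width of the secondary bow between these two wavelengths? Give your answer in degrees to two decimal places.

2.86°

At 405 nm (n = 1.342): cos²i = 0.10012 → i = 71.554°, r = 44.981°, D_min = 233.222°, rainbow angle = 53.222°.
At 681 nm (n = 1.331): cos²i = 0.09645 → i = 71.907°, r = 45.575°, D_min = 230.365°, rainbow angle = 50.365°.
Angular width = |53.222° − 50.365°| = 2.857°.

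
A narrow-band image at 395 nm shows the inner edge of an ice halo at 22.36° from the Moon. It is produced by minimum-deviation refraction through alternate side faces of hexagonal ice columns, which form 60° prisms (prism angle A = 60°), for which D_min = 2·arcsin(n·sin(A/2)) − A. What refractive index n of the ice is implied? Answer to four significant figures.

1.317

Rearranging: n = sin((D_min + A)/2) / sin(A/2).
(D_min + A)/2 = (22.36° + 60°)/2 = 41.180°.
n = sin 41.180° / sin 30° = 0.6584 / 0.5000 = 1.3169.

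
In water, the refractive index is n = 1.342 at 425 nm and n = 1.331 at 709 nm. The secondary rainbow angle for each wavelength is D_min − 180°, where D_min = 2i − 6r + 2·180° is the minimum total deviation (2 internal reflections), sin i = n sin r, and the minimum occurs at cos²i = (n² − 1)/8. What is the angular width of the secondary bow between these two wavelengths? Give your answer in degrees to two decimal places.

2.86°

At 425 nm (n = 1.342): cos²i = 0.10012 → i = 71.554°, r = 44.981°, D_min = 233.222°, rainbow angle = 53.222°.
At 709 nm (n = 1.331): cos²i = 0.09645 → i = 71.907°, r = 45.575°, D_min = 230.365°, rainbow angle = 50.365°.
Angular width = |53.222° − 50.365°| = 2.857°.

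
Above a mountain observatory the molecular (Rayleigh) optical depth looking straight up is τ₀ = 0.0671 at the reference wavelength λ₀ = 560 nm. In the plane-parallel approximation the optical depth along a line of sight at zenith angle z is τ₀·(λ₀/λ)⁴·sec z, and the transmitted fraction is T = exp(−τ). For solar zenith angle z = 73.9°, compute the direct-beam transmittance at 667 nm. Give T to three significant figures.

sec 73.9° = 3.6060.
τ = 0.0671 × (560/667)⁴ × 3.6060 = 0.0671 × 0.4969 × 3.6060 = 0.1202.
T = exp(−0.1202) = 0.8867.

0.887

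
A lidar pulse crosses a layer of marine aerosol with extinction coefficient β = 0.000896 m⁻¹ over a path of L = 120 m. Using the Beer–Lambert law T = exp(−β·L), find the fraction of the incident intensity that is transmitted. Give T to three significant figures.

0.898

τ = β·L = 0.000896 × 120 = 0.1075.
T = exp(−0.1075) = 0.8981.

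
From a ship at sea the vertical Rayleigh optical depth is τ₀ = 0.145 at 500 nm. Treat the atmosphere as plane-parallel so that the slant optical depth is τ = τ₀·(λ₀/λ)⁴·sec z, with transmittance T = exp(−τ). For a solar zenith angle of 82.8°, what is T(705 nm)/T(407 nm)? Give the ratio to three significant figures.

10.4

Airmass: sec 82.8° = 7.9787.
τ(705 nm) = 0.145 × (500/705)⁴ × 7.9787 = 0.145 × 0.2530 × 7.9787 = 0.2927.
τ(407 nm) = 0.145 × (500/407)⁴ × 7.9787 = 0.145 × 2.2777 × 7.9787 = 2.6351.
T(705)/T(407) = exp(τ_B − τ_A) = exp(2.3424) = 10.4066.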